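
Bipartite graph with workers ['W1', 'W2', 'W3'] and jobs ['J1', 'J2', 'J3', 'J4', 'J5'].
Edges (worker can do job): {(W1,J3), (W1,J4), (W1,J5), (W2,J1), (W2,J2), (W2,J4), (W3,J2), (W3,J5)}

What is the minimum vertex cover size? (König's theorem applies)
Minimum vertex cover size = 3

By König's theorem: in bipartite graphs,
min vertex cover = max matching = 3

Maximum matching has size 3, so minimum vertex cover also has size 3.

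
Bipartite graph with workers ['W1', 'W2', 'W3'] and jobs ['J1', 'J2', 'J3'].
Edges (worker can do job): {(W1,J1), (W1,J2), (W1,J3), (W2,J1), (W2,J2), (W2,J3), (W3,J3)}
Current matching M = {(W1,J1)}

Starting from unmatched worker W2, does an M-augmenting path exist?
Yes: W2 → J3

An M-augmenting path alternates non-matching / matching edges, starting and ending at unmatched vertices.
Path: W2 → J3
(J3 is unmatched in M, so the path is augmenting.)
Flipping edges along this path would increase |M| from 1 to 2.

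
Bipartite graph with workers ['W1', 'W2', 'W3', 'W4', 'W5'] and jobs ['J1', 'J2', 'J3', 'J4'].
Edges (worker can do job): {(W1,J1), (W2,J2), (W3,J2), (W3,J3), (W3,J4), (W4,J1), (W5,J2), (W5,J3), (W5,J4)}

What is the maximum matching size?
Maximum matching size = 4

Maximum matching: {(W2,J2), (W3,J4), (W4,J1), (W5,J3)}
Size: 4

This assigns 4 workers to 4 distinct jobs.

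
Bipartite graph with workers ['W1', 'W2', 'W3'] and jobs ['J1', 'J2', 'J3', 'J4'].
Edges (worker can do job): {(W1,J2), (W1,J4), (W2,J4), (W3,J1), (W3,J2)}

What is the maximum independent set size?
Maximum independent set = 4

By König's theorem:
- Min vertex cover = Max matching = 3
- Max independent set = Total vertices - Min vertex cover
- Max independent set = 7 - 3 = 4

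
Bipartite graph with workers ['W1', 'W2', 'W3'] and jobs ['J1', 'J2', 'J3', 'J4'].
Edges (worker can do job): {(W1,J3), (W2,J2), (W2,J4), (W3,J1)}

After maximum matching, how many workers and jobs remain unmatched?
Unmatched: 0 workers, 1 jobs

Maximum matching size: 3
Workers: 3 total, 3 matched, 0 unmatched
Jobs: 4 total, 3 matched, 1 unmatched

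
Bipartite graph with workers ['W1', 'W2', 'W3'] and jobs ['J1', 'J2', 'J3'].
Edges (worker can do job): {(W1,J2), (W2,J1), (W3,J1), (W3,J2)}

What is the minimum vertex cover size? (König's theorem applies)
Minimum vertex cover size = 2

By König's theorem: in bipartite graphs,
min vertex cover = max matching = 2

Maximum matching has size 2, so minimum vertex cover also has size 2.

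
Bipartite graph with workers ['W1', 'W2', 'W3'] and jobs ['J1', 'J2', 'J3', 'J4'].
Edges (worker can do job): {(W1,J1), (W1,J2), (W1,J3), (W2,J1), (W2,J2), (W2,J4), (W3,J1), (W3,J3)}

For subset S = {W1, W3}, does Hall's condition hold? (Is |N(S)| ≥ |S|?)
Yes: |N(S)| = 3, |S| = 2

Subset S = {W1, W3}
Neighbors N(S) = {J1, J2, J3}

|N(S)| = 3, |S| = 2
Hall's condition: |N(S)| ≥ |S| is satisfied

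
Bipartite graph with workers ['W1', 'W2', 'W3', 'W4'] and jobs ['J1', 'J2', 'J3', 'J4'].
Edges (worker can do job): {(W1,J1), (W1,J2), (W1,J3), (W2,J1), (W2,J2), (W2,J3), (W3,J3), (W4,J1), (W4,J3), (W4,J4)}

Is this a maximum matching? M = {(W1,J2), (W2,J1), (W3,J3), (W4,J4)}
Yes, size 4 is maximum

Proposed matching has size 4.
Maximum matching size for this graph: 4.

This is a maximum matching.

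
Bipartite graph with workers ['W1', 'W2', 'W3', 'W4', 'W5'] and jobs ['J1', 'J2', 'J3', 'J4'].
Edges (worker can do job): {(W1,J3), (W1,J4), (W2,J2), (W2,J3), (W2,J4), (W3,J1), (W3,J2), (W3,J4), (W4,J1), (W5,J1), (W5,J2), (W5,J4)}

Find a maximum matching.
Matching: {(W1,J3), (W2,J2), (W3,J1), (W5,J4)}

Maximum matching (size 4):
  W1 → J3
  W2 → J2
  W3 → J1
  W5 → J4

Each worker is assigned to at most one job, and each job to at most one worker.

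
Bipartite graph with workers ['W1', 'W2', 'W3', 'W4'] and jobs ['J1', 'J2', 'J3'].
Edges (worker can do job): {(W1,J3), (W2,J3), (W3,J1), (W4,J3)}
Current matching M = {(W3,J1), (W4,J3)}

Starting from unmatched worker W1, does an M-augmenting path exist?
No augmenting path from W1

Alternating search from W1 reaches jobs: {J3}.
Every reachable job is already matched in M, and following those matched edges back to workers exposes no further unvisited jobs.
No M-augmenting path from W1 exists.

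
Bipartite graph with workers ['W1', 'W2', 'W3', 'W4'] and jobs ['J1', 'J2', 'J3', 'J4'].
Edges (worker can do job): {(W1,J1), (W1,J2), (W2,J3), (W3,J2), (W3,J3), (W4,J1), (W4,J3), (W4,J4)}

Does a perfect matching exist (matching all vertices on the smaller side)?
Yes, perfect matching exists (size 4)

Perfect matching: {(W1,J1), (W2,J3), (W3,J2), (W4,J4)}
All 4 vertices on the smaller side are matched.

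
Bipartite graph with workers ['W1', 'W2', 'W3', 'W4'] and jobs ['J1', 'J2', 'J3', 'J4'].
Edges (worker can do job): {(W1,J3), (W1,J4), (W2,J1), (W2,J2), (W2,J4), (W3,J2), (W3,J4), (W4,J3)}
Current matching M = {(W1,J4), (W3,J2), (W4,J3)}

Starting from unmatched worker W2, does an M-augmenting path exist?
Yes: W2 → J1

An M-augmenting path alternates non-matching / matching edges, starting and ending at unmatched vertices.
Path: W2 → J1
(J1 is unmatched in M, so the path is augmenting.)
Flipping edges along this path would increase |M| from 3 to 4.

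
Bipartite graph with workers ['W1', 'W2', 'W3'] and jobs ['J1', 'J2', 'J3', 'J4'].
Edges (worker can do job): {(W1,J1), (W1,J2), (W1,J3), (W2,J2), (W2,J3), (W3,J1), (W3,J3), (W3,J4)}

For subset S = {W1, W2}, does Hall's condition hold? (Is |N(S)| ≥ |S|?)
Yes: |N(S)| = 3, |S| = 2

Subset S = {W1, W2}
Neighbors N(S) = {J1, J2, J3}

|N(S)| = 3, |S| = 2
Hall's condition: |N(S)| ≥ |S| is satisfied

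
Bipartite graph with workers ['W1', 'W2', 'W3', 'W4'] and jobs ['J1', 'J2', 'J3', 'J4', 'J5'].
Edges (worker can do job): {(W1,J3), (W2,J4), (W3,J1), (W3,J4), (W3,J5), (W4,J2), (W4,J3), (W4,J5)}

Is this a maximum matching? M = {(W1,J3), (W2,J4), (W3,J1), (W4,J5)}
Yes, size 4 is maximum

Proposed matching has size 4.
Maximum matching size for this graph: 4.

This is a maximum matching.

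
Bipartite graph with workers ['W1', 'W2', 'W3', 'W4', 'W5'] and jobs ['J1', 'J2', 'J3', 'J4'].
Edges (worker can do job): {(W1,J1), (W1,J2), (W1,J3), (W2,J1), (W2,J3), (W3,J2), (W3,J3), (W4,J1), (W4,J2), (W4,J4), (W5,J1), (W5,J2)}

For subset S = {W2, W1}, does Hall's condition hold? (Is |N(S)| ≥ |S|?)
Yes: |N(S)| = 3, |S| = 2

Subset S = {W2, W1}
Neighbors N(S) = {J1, J2, J3}

|N(S)| = 3, |S| = 2
Hall's condition: |N(S)| ≥ |S| is satisfied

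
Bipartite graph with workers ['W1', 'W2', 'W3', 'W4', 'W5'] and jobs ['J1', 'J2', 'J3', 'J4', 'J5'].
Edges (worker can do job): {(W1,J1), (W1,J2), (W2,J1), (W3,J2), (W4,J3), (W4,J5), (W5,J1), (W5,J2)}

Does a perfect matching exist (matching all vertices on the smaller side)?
No, maximum matching has size 3 < 5

Maximum matching has size 3, need 5 for perfect matching.
Unmatched workers: ['W1', 'W2']
Unmatched jobs: ['J5', 'J4']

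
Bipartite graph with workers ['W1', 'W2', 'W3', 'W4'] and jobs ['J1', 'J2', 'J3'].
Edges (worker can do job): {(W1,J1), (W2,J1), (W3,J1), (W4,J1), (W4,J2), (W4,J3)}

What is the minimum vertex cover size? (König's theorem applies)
Minimum vertex cover size = 2

By König's theorem: in bipartite graphs,
min vertex cover = max matching = 2

Maximum matching has size 2, so minimum vertex cover also has size 2.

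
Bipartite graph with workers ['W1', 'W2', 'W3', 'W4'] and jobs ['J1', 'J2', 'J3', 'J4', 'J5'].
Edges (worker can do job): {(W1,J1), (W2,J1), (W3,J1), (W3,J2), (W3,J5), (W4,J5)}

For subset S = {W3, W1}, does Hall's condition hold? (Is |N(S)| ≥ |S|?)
Yes: |N(S)| = 3, |S| = 2

Subset S = {W3, W1}
Neighbors N(S) = {J1, J2, J5}

|N(S)| = 3, |S| = 2
Hall's condition: |N(S)| ≥ |S| is satisfied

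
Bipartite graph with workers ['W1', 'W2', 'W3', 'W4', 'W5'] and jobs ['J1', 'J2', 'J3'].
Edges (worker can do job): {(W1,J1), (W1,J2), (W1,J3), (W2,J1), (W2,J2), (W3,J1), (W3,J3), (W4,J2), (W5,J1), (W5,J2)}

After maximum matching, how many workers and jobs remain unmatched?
Unmatched: 2 workers, 0 jobs

Maximum matching size: 3
Workers: 5 total, 3 matched, 2 unmatched
Jobs: 3 total, 3 matched, 0 unmatched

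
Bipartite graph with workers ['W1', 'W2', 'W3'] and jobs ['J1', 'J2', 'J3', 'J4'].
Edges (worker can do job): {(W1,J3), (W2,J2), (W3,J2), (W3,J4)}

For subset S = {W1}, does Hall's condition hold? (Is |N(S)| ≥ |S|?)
Yes: |N(S)| = 1, |S| = 1

Subset S = {W1}
Neighbors N(S) = {J3}

|N(S)| = 1, |S| = 1
Hall's condition: |N(S)| ≥ |S| is satisfied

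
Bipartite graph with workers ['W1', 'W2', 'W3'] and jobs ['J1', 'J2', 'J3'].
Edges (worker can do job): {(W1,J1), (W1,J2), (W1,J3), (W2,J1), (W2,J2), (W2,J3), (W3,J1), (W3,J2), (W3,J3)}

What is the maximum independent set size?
Maximum independent set = 3

By König's theorem:
- Min vertex cover = Max matching = 3
- Max independent set = Total vertices - Min vertex cover
- Max independent set = 6 - 3 = 3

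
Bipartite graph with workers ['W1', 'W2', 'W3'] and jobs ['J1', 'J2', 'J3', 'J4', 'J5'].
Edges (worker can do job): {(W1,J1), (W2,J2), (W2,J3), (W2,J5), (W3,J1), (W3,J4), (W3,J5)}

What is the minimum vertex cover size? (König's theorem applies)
Minimum vertex cover size = 3

By König's theorem: in bipartite graphs,
min vertex cover = max matching = 3

Maximum matching has size 3, so minimum vertex cover also has size 3.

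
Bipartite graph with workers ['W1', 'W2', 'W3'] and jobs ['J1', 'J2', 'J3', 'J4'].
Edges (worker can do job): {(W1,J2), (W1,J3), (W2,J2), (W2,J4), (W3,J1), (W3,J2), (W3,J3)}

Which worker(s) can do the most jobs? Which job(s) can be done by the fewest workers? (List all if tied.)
Most versatile: W3 (3 jobs); Least covered: J1, J4 (1 workers)

Worker degrees (jobs they can do): W1:2, W2:2, W3:3
Job degrees (workers who can do it): J1:1, J2:3, J3:2, J4:1

Maximum worker degree is 3, achieved by: W3
Minimum job degree is 1, achieved by: J1, J4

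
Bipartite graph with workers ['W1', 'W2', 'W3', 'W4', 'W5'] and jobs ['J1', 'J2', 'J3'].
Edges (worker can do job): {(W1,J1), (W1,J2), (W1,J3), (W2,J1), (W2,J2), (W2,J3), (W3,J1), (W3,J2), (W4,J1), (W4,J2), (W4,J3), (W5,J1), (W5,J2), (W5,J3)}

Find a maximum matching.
Matching: {(W3,J2), (W4,J3), (W5,J1)}

Maximum matching (size 3):
  W3 → J2
  W4 → J3
  W5 → J1

Each worker is assigned to at most one job, and each job to at most one worker.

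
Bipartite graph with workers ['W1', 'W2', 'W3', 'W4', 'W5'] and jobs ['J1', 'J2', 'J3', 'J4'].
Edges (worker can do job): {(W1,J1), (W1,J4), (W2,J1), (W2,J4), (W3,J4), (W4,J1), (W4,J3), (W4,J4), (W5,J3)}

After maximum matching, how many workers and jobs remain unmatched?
Unmatched: 2 workers, 1 jobs

Maximum matching size: 3
Workers: 5 total, 3 matched, 2 unmatched
Jobs: 4 total, 3 matched, 1 unmatched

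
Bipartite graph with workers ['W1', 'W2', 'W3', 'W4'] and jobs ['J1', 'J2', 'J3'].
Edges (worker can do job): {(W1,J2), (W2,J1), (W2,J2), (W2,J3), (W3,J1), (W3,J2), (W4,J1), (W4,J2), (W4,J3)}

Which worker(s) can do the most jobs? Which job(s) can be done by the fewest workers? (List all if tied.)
Most versatile: W2, W4 (3 jobs); Least covered: J3 (2 workers)

Worker degrees (jobs they can do): W1:1, W2:3, W3:2, W4:3
Job degrees (workers who can do it): J1:3, J2:4, J3:2

Maximum worker degree is 3, achieved by: W2, W4
Minimum job degree is 2, achieved by: J3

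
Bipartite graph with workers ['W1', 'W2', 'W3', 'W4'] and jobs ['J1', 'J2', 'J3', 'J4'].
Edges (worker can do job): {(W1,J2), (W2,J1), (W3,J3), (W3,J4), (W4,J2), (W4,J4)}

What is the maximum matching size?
Maximum matching size = 4

Maximum matching: {(W1,J2), (W2,J1), (W3,J3), (W4,J4)}
Size: 4

This assigns 4 workers to 4 distinct jobs.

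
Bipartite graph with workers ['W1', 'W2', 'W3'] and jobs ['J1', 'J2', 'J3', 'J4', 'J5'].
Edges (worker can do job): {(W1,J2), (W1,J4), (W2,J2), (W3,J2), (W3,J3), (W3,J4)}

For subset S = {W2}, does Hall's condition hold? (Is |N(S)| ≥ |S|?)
Yes: |N(S)| = 1, |S| = 1

Subset S = {W2}
Neighbors N(S) = {J2}

|N(S)| = 1, |S| = 1
Hall's condition: |N(S)| ≥ |S| is satisfied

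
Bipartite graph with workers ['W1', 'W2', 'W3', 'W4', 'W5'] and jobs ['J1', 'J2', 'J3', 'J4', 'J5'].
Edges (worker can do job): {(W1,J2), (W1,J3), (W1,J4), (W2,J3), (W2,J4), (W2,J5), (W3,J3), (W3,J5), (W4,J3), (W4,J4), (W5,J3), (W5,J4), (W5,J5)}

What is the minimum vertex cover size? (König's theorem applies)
Minimum vertex cover size = 4

By König's theorem: in bipartite graphs,
min vertex cover = max matching = 4

Maximum matching has size 4, so minimum vertex cover also has size 4.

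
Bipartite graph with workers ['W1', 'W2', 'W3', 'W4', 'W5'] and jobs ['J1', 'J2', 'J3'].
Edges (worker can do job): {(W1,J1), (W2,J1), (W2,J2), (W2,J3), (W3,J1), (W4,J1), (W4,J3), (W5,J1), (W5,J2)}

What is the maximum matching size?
Maximum matching size = 3

Maximum matching: {(W3,J1), (W4,J3), (W5,J2)}
Size: 3

This assigns 3 workers to 3 distinct jobs.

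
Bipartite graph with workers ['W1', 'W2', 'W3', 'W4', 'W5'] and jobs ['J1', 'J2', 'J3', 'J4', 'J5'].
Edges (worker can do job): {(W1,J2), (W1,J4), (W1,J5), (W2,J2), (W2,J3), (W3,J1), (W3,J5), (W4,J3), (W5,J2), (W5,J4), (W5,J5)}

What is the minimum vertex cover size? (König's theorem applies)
Minimum vertex cover size = 5

By König's theorem: in bipartite graphs,
min vertex cover = max matching = 5

Maximum matching has size 5, so minimum vertex cover also has size 5.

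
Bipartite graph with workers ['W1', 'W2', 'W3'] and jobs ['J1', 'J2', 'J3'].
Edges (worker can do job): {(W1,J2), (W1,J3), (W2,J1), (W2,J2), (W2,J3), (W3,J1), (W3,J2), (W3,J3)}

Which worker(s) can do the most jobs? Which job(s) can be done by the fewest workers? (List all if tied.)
Most versatile: W2, W3 (3 jobs); Least covered: J1 (2 workers)

Worker degrees (jobs they can do): W1:2, W2:3, W3:3
Job degrees (workers who can do it): J1:2, J2:3, J3:3

Maximum worker degree is 3, achieved by: W2, W3
Minimum job degree is 2, achieved by: J1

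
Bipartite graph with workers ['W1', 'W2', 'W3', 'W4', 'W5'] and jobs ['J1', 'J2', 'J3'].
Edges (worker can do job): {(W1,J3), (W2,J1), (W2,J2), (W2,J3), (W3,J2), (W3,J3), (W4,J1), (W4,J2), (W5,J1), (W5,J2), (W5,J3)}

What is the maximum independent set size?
Maximum independent set = 5

By König's theorem:
- Min vertex cover = Max matching = 3
- Max independent set = Total vertices - Min vertex cover
- Max independent set = 8 - 3 = 5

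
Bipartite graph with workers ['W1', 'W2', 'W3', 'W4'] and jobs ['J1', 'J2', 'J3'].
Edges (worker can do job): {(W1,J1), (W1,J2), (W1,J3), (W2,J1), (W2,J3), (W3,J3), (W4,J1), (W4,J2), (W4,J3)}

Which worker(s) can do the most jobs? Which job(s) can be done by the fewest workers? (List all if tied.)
Most versatile: W1, W4 (3 jobs); Least covered: J2 (2 workers)

Worker degrees (jobs they can do): W1:3, W2:2, W3:1, W4:3
Job degrees (workers who can do it): J1:3, J2:2, J3:4

Maximum worker degree is 3, achieved by: W1, W4
Minimum job degree is 2, achieved by: J2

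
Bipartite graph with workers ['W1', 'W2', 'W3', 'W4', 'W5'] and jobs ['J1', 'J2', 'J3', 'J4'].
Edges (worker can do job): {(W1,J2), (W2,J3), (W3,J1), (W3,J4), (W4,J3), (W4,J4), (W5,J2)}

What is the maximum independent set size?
Maximum independent set = 5

By König's theorem:
- Min vertex cover = Max matching = 4
- Max independent set = Total vertices - Min vertex cover
- Max independent set = 9 - 4 = 5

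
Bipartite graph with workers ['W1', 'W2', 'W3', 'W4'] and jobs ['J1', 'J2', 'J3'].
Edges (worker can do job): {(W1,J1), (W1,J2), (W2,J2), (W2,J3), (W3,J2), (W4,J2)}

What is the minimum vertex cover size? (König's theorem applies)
Minimum vertex cover size = 3

By König's theorem: in bipartite graphs,
min vertex cover = max matching = 3

Maximum matching has size 3, so minimum vertex cover also has size 3.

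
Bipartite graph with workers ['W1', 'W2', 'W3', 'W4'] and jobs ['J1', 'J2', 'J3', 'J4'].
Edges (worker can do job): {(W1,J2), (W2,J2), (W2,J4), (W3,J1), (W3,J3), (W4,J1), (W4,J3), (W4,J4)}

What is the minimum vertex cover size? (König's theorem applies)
Minimum vertex cover size = 4

By König's theorem: in bipartite graphs,
min vertex cover = max matching = 4

Maximum matching has size 4, so minimum vertex cover also has size 4.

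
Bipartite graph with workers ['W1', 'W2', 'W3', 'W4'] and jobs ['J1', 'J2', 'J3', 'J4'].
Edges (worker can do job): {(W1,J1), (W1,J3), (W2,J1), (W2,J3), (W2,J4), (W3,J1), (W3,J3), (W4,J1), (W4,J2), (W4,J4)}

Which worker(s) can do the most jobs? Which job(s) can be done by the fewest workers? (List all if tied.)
Most versatile: W2, W4 (3 jobs); Least covered: J2 (1 workers)

Worker degrees (jobs they can do): W1:2, W2:3, W3:2, W4:3
Job degrees (workers who can do it): J1:4, J2:1, J3:3, J4:2

Maximum worker degree is 3, achieved by: W2, W4
Minimum job degree is 1, achieved by: J2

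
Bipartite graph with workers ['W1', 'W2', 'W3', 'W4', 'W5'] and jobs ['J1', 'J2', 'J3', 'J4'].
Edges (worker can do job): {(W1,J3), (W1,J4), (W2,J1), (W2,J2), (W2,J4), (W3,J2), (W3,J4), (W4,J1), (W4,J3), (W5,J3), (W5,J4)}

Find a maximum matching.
Matching: {(W2,J2), (W3,J4), (W4,J1), (W5,J3)}

Maximum matching (size 4):
  W2 → J2
  W3 → J4
  W4 → J1
  W5 → J3

Each worker is assigned to at most one job, and each job to at most one worker.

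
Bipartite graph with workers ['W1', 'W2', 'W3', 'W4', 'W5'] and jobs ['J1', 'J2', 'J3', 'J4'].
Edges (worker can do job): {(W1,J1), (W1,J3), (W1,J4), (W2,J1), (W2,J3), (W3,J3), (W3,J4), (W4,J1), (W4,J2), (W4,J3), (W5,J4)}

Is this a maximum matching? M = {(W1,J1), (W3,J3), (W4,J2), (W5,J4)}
Yes, size 4 is maximum

Proposed matching has size 4.
Maximum matching size for this graph: 4.

This is a maximum matching.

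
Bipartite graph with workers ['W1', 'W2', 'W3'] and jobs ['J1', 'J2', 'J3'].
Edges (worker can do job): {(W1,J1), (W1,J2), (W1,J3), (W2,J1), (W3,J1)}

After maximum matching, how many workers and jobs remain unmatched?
Unmatched: 1 workers, 1 jobs

Maximum matching size: 2
Workers: 3 total, 2 matched, 1 unmatched
Jobs: 3 total, 2 matched, 1 unmatched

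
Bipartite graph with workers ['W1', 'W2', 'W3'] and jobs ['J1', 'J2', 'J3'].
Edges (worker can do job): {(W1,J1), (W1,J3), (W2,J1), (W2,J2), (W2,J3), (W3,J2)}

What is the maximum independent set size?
Maximum independent set = 3

By König's theorem:
- Min vertex cover = Max matching = 3
- Max independent set = Total vertices - Min vertex cover
- Max independent set = 6 - 3 = 3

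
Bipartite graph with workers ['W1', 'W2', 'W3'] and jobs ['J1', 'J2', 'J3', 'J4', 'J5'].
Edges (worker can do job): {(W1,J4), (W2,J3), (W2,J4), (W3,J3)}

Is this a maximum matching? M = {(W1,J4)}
No, size 1 is not maximum

Proposed matching has size 1.
Maximum matching size for this graph: 2.

This is NOT maximum - can be improved to size 2.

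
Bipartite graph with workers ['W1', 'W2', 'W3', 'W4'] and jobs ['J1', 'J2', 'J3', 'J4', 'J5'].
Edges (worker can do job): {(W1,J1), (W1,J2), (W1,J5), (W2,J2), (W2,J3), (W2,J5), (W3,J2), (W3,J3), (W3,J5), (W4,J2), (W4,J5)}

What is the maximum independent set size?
Maximum independent set = 5

By König's theorem:
- Min vertex cover = Max matching = 4
- Max independent set = Total vertices - Min vertex cover
- Max independent set = 9 - 4 = 5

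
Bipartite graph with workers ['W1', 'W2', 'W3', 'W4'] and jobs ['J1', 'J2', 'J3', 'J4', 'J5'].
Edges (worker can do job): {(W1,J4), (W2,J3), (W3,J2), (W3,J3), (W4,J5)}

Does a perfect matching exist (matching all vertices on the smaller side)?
Yes, perfect matching exists (size 4)

Perfect matching: {(W1,J4), (W2,J3), (W3,J2), (W4,J5)}
All 4 vertices on the smaller side are matched.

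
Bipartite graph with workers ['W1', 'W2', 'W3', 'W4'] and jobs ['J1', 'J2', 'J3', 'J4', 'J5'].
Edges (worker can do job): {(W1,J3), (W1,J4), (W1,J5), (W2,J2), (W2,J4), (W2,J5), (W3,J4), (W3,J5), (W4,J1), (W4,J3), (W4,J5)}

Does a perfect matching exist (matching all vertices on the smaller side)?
Yes, perfect matching exists (size 4)

Perfect matching: {(W1,J4), (W2,J2), (W3,J5), (W4,J1)}
All 4 vertices on the smaller side are matched.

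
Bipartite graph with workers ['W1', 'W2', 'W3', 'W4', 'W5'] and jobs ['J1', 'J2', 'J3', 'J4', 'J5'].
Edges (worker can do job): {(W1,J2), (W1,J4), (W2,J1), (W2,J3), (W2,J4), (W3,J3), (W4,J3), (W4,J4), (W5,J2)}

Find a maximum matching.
Matching: {(W2,J1), (W3,J3), (W4,J4), (W5,J2)}

Maximum matching (size 4):
  W2 → J1
  W3 → J3
  W4 → J4
  W5 → J2

Each worker is assigned to at most one job, and each job to at most one worker.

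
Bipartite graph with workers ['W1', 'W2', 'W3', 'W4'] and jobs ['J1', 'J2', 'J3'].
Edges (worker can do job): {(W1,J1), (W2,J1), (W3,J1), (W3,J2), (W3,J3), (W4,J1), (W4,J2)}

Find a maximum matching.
Matching: {(W1,J1), (W3,J3), (W4,J2)}

Maximum matching (size 3):
  W1 → J1
  W3 → J3
  W4 → J2

Each worker is assigned to at most one job, and each job to at most one worker.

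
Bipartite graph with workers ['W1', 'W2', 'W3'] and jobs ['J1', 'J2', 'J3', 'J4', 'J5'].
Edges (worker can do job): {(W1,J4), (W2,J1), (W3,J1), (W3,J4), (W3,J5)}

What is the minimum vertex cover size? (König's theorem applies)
Minimum vertex cover size = 3

By König's theorem: in bipartite graphs,
min vertex cover = max matching = 3

Maximum matching has size 3, so minimum vertex cover also has size 3.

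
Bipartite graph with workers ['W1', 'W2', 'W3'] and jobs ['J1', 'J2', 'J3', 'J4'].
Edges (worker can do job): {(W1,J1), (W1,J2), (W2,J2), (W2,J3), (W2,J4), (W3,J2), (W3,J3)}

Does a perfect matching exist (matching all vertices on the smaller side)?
Yes, perfect matching exists (size 3)

Perfect matching: {(W1,J2), (W2,J4), (W3,J3)}
All 3 vertices on the smaller side are matched.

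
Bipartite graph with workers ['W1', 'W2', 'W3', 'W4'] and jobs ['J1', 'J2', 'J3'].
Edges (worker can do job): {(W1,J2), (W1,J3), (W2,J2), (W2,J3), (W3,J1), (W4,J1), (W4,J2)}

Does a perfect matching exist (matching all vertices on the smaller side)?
Yes, perfect matching exists (size 3)

Perfect matching: {(W1,J3), (W3,J1), (W4,J2)}
All 3 vertices on the smaller side are matched.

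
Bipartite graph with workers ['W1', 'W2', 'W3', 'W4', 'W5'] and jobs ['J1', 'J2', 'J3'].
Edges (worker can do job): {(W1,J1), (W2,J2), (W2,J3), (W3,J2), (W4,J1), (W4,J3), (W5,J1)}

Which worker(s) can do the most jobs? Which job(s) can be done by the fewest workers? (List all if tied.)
Most versatile: W2, W4 (2 jobs); Least covered: J2, J3 (2 workers)

Worker degrees (jobs they can do): W1:1, W2:2, W3:1, W4:2, W5:1
Job degrees (workers who can do it): J1:3, J2:2, J3:2

Maximum worker degree is 2, achieved by: W2, W4
Minimum job degree is 2, achieved by: J2, J3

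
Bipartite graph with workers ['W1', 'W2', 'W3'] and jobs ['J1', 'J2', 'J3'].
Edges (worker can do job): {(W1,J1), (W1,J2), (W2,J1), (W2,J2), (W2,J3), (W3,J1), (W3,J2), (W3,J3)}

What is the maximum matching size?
Maximum matching size = 3

Maximum matching: {(W1,J1), (W2,J2), (W3,J3)}
Size: 3

This assigns 3 workers to 3 distinct jobs.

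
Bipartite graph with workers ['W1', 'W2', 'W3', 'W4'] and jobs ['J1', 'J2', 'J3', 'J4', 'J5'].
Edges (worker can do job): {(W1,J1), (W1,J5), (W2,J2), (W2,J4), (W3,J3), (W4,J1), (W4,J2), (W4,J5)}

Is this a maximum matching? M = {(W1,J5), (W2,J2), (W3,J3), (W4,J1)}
Yes, size 4 is maximum

Proposed matching has size 4.
Maximum matching size for this graph: 4.

This is a maximum matching.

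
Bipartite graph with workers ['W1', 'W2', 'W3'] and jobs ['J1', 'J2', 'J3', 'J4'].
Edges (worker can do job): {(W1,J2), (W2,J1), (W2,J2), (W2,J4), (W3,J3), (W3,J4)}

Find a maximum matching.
Matching: {(W1,J2), (W2,J1), (W3,J4)}

Maximum matching (size 3):
  W1 → J2
  W2 → J1
  W3 → J4

Each worker is assigned to at most one job, and each job to at most one worker.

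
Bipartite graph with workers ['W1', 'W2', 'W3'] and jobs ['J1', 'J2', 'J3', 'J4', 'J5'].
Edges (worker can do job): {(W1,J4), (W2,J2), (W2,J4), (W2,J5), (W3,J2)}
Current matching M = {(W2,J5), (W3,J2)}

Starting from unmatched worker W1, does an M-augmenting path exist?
Yes: W1 → J4

An M-augmenting path alternates non-matching / matching edges, starting and ending at unmatched vertices.
Path: W1 → J4
(J4 is unmatched in M, so the path is augmenting.)
Flipping edges along this path would increase |M| from 2 to 3.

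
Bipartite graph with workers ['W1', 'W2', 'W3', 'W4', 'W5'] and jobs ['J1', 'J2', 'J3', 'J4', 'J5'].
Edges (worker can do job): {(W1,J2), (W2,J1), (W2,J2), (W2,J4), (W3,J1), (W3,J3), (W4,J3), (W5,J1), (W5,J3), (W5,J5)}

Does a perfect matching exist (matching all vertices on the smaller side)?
Yes, perfect matching exists (size 5)

Perfect matching: {(W1,J2), (W2,J4), (W3,J1), (W4,J3), (W5,J5)}
All 5 vertices on the smaller side are matched.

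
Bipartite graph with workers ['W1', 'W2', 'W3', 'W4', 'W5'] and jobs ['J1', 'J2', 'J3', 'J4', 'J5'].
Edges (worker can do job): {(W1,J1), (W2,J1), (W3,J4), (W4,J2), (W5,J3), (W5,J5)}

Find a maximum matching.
Matching: {(W1,J1), (W3,J4), (W4,J2), (W5,J5)}

Maximum matching (size 4):
  W1 → J1
  W3 → J4
  W4 → J2
  W5 → J5

Each worker is assigned to at most one job, and each job to at most one worker.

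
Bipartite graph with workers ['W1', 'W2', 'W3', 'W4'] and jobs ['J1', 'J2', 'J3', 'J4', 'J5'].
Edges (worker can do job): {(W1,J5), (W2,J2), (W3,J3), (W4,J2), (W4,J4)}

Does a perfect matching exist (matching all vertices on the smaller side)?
Yes, perfect matching exists (size 4)

Perfect matching: {(W1,J5), (W2,J2), (W3,J3), (W4,J4)}
All 4 vertices on the smaller side are matched.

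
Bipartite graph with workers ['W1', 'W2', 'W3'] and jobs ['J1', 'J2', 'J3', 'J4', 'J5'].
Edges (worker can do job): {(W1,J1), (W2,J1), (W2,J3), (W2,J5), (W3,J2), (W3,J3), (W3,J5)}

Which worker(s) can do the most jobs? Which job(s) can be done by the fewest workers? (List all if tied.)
Most versatile: W2, W3 (3 jobs); Least covered: J4 (0 workers)

Worker degrees (jobs they can do): W1:1, W2:3, W3:3
Job degrees (workers who can do it): J1:2, J2:1, J3:2, J4:0, J5:2

Maximum worker degree is 3, achieved by: W2, W3
Minimum job degree is 0, achieved by: J4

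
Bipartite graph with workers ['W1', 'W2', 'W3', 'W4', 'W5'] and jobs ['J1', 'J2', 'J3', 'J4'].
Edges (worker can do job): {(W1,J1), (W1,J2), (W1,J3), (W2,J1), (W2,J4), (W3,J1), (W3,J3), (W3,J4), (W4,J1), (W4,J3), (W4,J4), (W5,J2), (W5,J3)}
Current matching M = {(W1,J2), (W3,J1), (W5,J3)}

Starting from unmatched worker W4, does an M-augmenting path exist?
Yes: W4 → J4

An M-augmenting path alternates non-matching / matching edges, starting and ending at unmatched vertices.
Path: W4 → J4
(J4 is unmatched in M, so the path is augmenting.)
Flipping edges along this path would increase |M| from 3 to 4.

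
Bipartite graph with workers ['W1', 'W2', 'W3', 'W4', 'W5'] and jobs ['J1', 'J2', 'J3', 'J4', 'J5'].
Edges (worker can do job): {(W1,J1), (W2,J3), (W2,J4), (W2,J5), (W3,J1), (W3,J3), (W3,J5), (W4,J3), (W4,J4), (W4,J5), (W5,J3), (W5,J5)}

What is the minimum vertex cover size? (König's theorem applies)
Minimum vertex cover size = 4

By König's theorem: in bipartite graphs,
min vertex cover = max matching = 4

Maximum matching has size 4, so minimum vertex cover also has size 4.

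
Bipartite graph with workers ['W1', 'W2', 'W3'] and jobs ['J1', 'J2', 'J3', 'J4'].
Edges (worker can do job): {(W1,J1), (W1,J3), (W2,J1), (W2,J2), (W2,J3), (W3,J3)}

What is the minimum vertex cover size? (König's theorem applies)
Minimum vertex cover size = 3

By König's theorem: in bipartite graphs,
min vertex cover = max matching = 3

Maximum matching has size 3, so minimum vertex cover also has size 3.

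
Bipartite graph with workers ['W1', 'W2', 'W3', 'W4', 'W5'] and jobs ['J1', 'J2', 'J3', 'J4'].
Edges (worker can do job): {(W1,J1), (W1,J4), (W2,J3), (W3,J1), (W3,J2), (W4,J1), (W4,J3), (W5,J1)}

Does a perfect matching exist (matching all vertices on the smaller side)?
Yes, perfect matching exists (size 4)

Perfect matching: {(W1,J4), (W3,J2), (W4,J3), (W5,J1)}
All 4 vertices on the smaller side are matched.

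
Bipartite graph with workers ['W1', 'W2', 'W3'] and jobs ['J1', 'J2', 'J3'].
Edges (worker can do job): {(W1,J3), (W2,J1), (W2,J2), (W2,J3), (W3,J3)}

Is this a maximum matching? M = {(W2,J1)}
No, size 1 is not maximum

Proposed matching has size 1.
Maximum matching size for this graph: 2.

This is NOT maximum - can be improved to size 2.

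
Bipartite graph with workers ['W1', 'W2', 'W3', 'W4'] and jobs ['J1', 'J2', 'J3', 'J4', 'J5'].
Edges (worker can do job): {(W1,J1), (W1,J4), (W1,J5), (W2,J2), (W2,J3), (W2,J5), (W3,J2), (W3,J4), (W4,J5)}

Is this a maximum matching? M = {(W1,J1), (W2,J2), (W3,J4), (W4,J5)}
Yes, size 4 is maximum

Proposed matching has size 4.
Maximum matching size for this graph: 4.

This is a maximum matching.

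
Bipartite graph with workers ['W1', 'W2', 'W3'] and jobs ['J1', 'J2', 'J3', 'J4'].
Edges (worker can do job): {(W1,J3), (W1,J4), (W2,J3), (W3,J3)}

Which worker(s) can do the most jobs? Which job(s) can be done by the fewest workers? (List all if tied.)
Most versatile: W1 (2 jobs); Least covered: J1, J2 (0 workers)

Worker degrees (jobs they can do): W1:2, W2:1, W3:1
Job degrees (workers who can do it): J1:0, J2:0, J3:3, J4:1

Maximum worker degree is 2, achieved by: W1
Minimum job degree is 0, achieved by: J1, J2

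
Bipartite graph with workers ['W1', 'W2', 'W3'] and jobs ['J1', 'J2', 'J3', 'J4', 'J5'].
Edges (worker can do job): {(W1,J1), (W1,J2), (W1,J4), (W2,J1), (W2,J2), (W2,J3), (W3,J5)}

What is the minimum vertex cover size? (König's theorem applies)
Minimum vertex cover size = 3

By König's theorem: in bipartite graphs,
min vertex cover = max matching = 3

Maximum matching has size 3, so minimum vertex cover also has size 3.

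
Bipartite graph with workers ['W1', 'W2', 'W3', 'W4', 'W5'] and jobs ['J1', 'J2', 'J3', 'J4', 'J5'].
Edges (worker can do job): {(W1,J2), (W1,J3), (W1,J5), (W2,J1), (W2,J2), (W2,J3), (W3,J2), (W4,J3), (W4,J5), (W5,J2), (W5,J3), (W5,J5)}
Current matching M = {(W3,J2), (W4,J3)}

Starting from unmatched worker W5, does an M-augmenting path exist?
Yes: W5 → J5

An M-augmenting path alternates non-matching / matching edges, starting and ending at unmatched vertices.
Path: W5 → J5
(J5 is unmatched in M, so the path is augmenting.)
Flipping edges along this path would increase |M| from 2 to 3.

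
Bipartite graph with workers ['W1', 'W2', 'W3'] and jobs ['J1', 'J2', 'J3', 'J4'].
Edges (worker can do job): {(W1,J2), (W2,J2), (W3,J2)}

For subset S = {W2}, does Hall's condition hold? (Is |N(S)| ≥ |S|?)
Yes: |N(S)| = 1, |S| = 1

Subset S = {W2}
Neighbors N(S) = {J2}

|N(S)| = 1, |S| = 1
Hall's condition: |N(S)| ≥ |S| is satisfied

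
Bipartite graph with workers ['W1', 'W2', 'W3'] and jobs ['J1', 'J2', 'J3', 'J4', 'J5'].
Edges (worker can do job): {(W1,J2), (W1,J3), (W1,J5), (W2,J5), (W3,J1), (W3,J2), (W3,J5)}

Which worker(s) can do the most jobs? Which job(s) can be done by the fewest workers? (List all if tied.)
Most versatile: W1, W3 (3 jobs); Least covered: J4 (0 workers)

Worker degrees (jobs they can do): W1:3, W2:1, W3:3
Job degrees (workers who can do it): J1:1, J2:2, J3:1, J4:0, J5:3

Maximum worker degree is 3, achieved by: W1, W3
Minimum job degree is 0, achieved by: J4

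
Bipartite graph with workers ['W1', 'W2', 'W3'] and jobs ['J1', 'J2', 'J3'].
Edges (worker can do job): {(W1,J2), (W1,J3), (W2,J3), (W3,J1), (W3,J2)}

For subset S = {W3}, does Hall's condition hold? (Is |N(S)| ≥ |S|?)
Yes: |N(S)| = 2, |S| = 1

Subset S = {W3}
Neighbors N(S) = {J1, J2}

|N(S)| = 2, |S| = 1
Hall's condition: |N(S)| ≥ |S| is satisfied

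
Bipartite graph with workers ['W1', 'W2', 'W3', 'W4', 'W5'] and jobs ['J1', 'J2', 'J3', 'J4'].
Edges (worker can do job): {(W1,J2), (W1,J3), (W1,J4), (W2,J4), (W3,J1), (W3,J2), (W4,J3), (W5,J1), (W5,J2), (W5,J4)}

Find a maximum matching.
Matching: {(W1,J4), (W3,J1), (W4,J3), (W5,J2)}

Maximum matching (size 4):
  W1 → J4
  W3 → J1
  W4 → J3
  W5 → J2

Each worker is assigned to at most one job, and each job to at most one worker.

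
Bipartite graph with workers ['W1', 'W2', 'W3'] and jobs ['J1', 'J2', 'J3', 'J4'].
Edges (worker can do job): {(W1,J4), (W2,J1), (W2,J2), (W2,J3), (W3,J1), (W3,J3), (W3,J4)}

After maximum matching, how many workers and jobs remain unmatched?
Unmatched: 0 workers, 1 jobs

Maximum matching size: 3
Workers: 3 total, 3 matched, 0 unmatched
Jobs: 4 total, 3 matched, 1 unmatched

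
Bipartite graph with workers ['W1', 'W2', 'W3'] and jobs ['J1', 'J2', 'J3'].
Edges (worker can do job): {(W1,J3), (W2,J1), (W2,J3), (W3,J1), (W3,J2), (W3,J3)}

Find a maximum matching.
Matching: {(W1,J3), (W2,J1), (W3,J2)}

Maximum matching (size 3):
  W1 → J3
  W2 → J1
  W3 → J2

Each worker is assigned to at most one job, and each job to at most one worker.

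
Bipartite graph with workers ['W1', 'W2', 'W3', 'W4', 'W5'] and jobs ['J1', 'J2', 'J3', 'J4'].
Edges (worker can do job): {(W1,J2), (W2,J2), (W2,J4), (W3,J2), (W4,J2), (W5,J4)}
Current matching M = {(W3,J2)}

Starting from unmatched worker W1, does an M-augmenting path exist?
No augmenting path from W1

Alternating search from W1 reaches jobs: {J2}.
Every reachable job is already matched in M, and following those matched edges back to workers exposes no further unvisited jobs.
No M-augmenting path from W1 exists.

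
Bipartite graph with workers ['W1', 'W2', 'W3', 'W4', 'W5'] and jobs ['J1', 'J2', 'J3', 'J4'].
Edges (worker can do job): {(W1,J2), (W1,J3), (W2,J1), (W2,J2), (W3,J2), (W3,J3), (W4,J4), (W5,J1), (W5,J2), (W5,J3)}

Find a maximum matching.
Matching: {(W1,J3), (W3,J2), (W4,J4), (W5,J1)}

Maximum matching (size 4):
  W1 → J3
  W3 → J2
  W4 → J4
  W5 → J1

Each worker is assigned to at most one job, and each job to at most one worker.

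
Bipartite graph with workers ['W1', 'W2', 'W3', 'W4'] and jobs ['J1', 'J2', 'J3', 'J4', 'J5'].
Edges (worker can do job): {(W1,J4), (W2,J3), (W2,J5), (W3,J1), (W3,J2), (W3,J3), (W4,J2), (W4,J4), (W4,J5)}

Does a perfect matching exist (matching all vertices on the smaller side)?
Yes, perfect matching exists (size 4)

Perfect matching: {(W1,J4), (W2,J3), (W3,J2), (W4,J5)}
All 4 vertices on the smaller side are matched.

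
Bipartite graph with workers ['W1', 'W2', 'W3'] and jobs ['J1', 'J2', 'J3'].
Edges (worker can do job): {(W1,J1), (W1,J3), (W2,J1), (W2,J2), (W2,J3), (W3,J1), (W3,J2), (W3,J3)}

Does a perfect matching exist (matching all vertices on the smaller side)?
Yes, perfect matching exists (size 3)

Perfect matching: {(W1,J3), (W2,J1), (W3,J2)}
All 3 vertices on the smaller side are matched.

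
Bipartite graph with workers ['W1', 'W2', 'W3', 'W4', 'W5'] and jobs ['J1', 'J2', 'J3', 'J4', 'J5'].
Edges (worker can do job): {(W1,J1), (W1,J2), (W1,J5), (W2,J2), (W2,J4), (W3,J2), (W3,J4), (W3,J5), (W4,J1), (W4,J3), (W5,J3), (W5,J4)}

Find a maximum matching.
Matching: {(W1,J5), (W2,J4), (W3,J2), (W4,J1), (W5,J3)}

Maximum matching (size 5):
  W1 → J5
  W2 → J4
  W3 → J2
  W4 → J1
  W5 → J3

Each worker is assigned to at most one job, and each job to at most one worker.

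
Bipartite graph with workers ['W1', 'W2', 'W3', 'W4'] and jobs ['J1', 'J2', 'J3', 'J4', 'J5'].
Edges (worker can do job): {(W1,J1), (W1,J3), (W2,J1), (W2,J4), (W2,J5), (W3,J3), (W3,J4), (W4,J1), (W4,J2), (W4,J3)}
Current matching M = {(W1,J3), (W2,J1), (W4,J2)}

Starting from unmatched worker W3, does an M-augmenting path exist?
Yes: W3 → J4

An M-augmenting path alternates non-matching / matching edges, starting and ending at unmatched vertices.
Path: W3 → J4
(J4 is unmatched in M, so the path is augmenting.)
Flipping edges along this path would increase |M| from 3 to 4.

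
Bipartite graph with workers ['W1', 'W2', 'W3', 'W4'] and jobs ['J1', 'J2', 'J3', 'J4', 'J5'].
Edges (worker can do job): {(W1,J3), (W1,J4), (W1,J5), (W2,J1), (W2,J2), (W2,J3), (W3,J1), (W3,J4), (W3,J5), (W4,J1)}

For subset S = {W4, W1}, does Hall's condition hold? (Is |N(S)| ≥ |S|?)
Yes: |N(S)| = 4, |S| = 2

Subset S = {W4, W1}
Neighbors N(S) = {J1, J3, J4, J5}

|N(S)| = 4, |S| = 2
Hall's condition: |N(S)| ≥ |S| is satisfied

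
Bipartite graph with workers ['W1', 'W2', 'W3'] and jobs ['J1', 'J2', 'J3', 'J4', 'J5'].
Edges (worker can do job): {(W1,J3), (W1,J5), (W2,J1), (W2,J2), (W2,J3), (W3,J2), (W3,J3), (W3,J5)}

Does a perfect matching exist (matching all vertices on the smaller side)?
Yes, perfect matching exists (size 3)

Perfect matching: {(W1,J5), (W2,J1), (W3,J2)}
All 3 vertices on the smaller side are matched.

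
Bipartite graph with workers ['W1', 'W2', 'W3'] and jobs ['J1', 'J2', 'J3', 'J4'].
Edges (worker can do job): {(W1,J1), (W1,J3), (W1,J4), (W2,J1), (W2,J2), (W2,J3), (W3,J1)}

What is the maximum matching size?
Maximum matching size = 3

Maximum matching: {(W1,J3), (W2,J2), (W3,J1)}
Size: 3

This assigns 3 workers to 3 distinct jobs.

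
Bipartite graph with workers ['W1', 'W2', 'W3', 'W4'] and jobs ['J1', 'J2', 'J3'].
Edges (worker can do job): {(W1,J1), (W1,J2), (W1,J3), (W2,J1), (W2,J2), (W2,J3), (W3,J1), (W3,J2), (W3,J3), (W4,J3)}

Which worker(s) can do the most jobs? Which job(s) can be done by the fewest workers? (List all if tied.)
Most versatile: W1, W2, W3 (3 jobs); Least covered: J1, J2 (3 workers)

Worker degrees (jobs they can do): W1:3, W2:3, W3:3, W4:1
Job degrees (workers who can do it): J1:3, J2:3, J3:4

Maximum worker degree is 3, achieved by: W1, W2, W3
Minimum job degree is 3, achieved by: J1, J2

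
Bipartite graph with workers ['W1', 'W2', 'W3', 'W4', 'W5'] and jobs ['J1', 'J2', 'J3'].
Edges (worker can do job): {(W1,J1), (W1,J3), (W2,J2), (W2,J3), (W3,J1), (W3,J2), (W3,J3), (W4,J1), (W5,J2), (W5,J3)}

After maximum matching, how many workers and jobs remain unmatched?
Unmatched: 2 workers, 0 jobs

Maximum matching size: 3
Workers: 5 total, 3 matched, 2 unmatched
Jobs: 3 total, 3 matched, 0 unmatched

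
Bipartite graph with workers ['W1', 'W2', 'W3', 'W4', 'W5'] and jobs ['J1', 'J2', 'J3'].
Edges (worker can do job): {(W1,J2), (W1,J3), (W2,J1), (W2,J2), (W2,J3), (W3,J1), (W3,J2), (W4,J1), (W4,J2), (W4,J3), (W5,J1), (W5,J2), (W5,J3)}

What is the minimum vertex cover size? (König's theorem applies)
Minimum vertex cover size = 3

By König's theorem: in bipartite graphs,
min vertex cover = max matching = 3

Maximum matching has size 3, so minimum vertex cover also has size 3.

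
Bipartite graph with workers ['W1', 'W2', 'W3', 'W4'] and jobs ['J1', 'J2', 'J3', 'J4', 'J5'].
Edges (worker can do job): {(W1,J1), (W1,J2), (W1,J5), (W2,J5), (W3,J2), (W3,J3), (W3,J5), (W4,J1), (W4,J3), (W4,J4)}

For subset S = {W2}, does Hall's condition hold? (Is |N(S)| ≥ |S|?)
Yes: |N(S)| = 1, |S| = 1

Subset S = {W2}
Neighbors N(S) = {J5}

|N(S)| = 1, |S| = 1
Hall's condition: |N(S)| ≥ |S| is satisfied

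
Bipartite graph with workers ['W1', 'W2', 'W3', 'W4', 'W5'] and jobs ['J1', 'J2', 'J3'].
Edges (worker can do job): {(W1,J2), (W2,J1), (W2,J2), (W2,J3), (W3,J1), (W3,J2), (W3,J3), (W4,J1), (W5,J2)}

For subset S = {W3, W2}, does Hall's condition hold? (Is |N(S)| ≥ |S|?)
Yes: |N(S)| = 3, |S| = 2

Subset S = {W3, W2}
Neighbors N(S) = {J1, J2, J3}

|N(S)| = 3, |S| = 2
Hall's condition: |N(S)| ≥ |S| is satisfied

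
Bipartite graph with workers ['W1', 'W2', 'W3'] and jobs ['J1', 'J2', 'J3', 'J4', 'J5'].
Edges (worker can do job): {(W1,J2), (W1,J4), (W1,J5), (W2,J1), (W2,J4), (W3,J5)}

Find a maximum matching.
Matching: {(W1,J4), (W2,J1), (W3,J5)}

Maximum matching (size 3):
  W1 → J4
  W2 → J1
  W3 → J5

Each worker is assigned to at most one job, and each job to at most one worker.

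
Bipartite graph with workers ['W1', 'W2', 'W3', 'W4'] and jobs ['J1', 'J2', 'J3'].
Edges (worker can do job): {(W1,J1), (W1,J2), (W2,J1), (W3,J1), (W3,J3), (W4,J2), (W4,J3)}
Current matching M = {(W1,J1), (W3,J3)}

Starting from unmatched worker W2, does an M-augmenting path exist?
Yes: W2 → J1 → W1 → J2

An M-augmenting path alternates non-matching / matching edges, starting and ending at unmatched vertices.
Path: W2 → J1 → W1 → J2
(J2 is unmatched in M, so the path is augmenting.)
Flipping edges along this path would increase |M| from 2 to 3.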